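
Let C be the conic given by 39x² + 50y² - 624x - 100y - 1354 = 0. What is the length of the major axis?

Rearranging, 39(x² - 16x) + 50(y² - 2y) = 1354.
39(x - 8)² + 50(y - 1)² = 1354 + 2496 + 50 = 3900
Divide by 3900: (x - 8)²/100 + (y - 1)²/78 = 1
Ellipse, center (8, 1), major axis horizontal; a² = 100, b² = 78.
a² = 100 so a = 10; the major axis has length 2a = 20.

20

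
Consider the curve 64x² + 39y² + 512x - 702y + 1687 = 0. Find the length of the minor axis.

2√39

Group the x- and y-terms: 64(x² + 8x) + 39(y² - 18y) = -1687
64(x + 4)² + 39(y - 9)² = -1687 + 1024 + 3159 = 2496
Divide through by 2496 to get (x + 4)²/39 + (y - 9)²/64 = 1.
Ellipse, center (-4, 9), major axis vertical; a² = 64, b² = 39.
b² = 39 so b = √39; the minor axis has length 2b = 2√39.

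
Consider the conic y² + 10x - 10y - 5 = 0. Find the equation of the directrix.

Only y is squared. Complete the square in y: (y - 5)² = -10(x - 3).
Vertex (3, 5); 4p = -10 so p = -5/2. Opens left.
Directrix is the vertical line x = h − p = 3 − (-5/2) = 11/2.

x = 11/2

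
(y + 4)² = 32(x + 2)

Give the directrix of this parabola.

Vertex (-2, -4); 4p = 32 so p = 8. Opens right.
Directrix is the vertical line x = h − p = -2 − (8) = -10.

x = -10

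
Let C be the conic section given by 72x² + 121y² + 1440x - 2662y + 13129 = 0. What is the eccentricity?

Collect terms: 72(x² + 20x) + 121(y² - 22y) = -13129
Completing the square gives 72(x + 10)² + 121(y - 11)² = -13129 + 7200 + 14641 = 8712.
Divide through by 8712 to get (x + 10)²/121 + (y - 11)²/72 = 1.
Ellipse, center (-10, 11), major axis horizontal; a² = 121, b² = 72.
c² = a² - b² = 49, so c = 7.
e = c/a = 7/11.

e = 7/11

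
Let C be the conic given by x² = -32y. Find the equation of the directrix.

y = 8

Vertex (0, 0); 4p = -32 so p = -8. Opens down.
Directrix is the horizontal line y = k − p = 0 − (-8) = 8.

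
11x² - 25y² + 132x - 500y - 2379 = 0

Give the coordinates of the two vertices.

Rearranging, 11(x² + 12x) -25(y² + 20y) = 2379.
11(x + 6)² -25(y + 10)² = 2379 + 396 - 2500 = 275
Divide by 275: (x + 6)²/25 - (y + 10)²/11 = 1
Hyperbola, center (-6, -10), transverse axis horizontal; a² = 25, b² = 11.
a = 5. Vertices at (h ± a, k).

(-11, -10) and (-1, -10)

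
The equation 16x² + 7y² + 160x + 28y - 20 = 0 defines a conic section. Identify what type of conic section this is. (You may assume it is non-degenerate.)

ellipse

No xy term. Coefficients of x² and y² are A = 16, C = 7.
A and C have the same sign but A ≠ C ⇒ ellipse.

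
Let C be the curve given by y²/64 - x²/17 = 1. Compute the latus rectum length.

17/4

Center (0, 0). The positive term is the y-term, so the transverse axis is vertical; a² = 64, b² = 17.
Latus rectum length = 2b²/a = 2·17/8 = 17/4.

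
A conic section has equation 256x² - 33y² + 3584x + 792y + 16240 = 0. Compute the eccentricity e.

256(x² + 14x) -33(y² - 24y) = -16240
Completing the square gives 256(x + 7)² -33(y - 12)² = -16240 + 12544 - 4752 = -8448.
Divide through by -8448 to get (y - 12)²/256 - (x + 7)²/33 = 1.
Hyperbola, center (-7, 12), transverse axis vertical; a² = 256, b² = 33.
c² = a² + b² = 289, so c = 17.
e = c/a = 17/16.

e = 17/16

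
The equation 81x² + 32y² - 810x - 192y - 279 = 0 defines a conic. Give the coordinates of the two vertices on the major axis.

81(x² - 10x) + 32(y² - 6y) = 279
Complete the square: 81(x - 5)² + 32(y - 3)² = 279 + 2025 + 288 = 2592
Dividing both sides by 2592: (x - 5)²/32 + (y - 3)²/81 = 1
Ellipse, center (5, 3), major axis vertical; a² = 81, b² = 32.
a = 9. Vertices at (h, k ± a).

(5, -6) and (5, 12)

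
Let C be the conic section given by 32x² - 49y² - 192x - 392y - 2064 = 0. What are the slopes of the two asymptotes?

4√2/7 and -4√2/7

Group the x- and y-terms: 32(x² - 6x) -49(y² + 8y) = 2064
Completing the square gives 32(x - 3)² -49(y + 4)² = 2064 + 288 - 784 = 1568.
Divide through by 1568 to get (x - 3)²/49 - (y + 4)²/32 = 1.
Hyperbola, center (3, -4), transverse axis horizontal; a² = 49, b² = 32.
For a horizontal hyperbola the asymptotes have slope ±b/a.
Here that is ±4√2/7.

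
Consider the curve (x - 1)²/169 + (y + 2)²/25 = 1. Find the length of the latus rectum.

50/13

Center (1, -2). The larger denominator 169 sits under the x-term, so the major axis is horizontal; a² = 169, b² = 25.
Latus rectum length = 2b²/a = 2·25/13 = 50/13.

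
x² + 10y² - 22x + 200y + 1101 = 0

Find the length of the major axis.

Rearranging, (x² - 22x) + 10(y² + 20y) = -1101.
(x - 11)² + 10(y + 10)² = -1101 + 121 + 1000 = 20
Divide through by 20 to get (x - 11)²/20 + (y + 10)²/2 = 1.
Ellipse, center (11, -10), major axis horizontal; a² = 20, b² = 2.
a² = 20 so a = 2√5; the major axis has length 2a = 4√5.

4√5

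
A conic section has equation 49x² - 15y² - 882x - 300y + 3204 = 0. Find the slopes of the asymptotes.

Group: 49(x² - 18x) -15(y² + 20y) = -3204
Complete the square in x and y: 49(x - 9)² -15(y + 10)² = -3204 + 3969 - 1500 = -735
Divide by -735: (y + 10)²/49 - (x - 9)²/15 = 1
Hyperbola, center (9, -10), transverse axis vertical; a² = 49, b² = 15.
For a vertical hyperbola the asymptotes have slope ±a/b.
Here that is ±7/√15 = ±7√15/15.

7√15/15 and -7√15/15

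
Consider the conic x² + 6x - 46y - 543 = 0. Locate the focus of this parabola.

Only x is squared. Complete the square in x: (x + 3)² = 46(y + 12).
Vertex (-3, -12); 4p = 46 so p = 23/2. Opens up.
Focus is p units from the vertex along the axis: (h, k + p).

(-3, -1/2)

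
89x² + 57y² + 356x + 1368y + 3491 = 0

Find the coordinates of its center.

Group the x- and y-terms: 89(x² + 4x) + 57(y² + 24y) = -3491
89(x + 2)² + 57(y + 12)² = -3491 + 356 + 8208 = 5073
Dividing both sides by 5073: (x + 2)²/57 + (y + 12)²/89 = 1
Ellipse with center (-2, -12).

(-2, -12)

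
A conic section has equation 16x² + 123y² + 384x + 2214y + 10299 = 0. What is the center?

(-12, -9)

Group: 16(x² + 24x) + 123(y² + 18y) = -10299
Completing the square gives 16(x + 12)² + 123(y + 9)² = -10299 + 2304 + 9963 = 1968.
Divide through by 1968 to get (x + 12)²/123 + (y + 9)²/16 = 1.
Ellipse with center (-12, -9).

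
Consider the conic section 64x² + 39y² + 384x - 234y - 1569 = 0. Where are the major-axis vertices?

(-3, -5) and (-3, 11)

Group: 64(x² + 6x) + 39(y² - 6y) = 1569
64(x + 3)² + 39(y - 3)² = 1569 + 576 + 351 = 2496
Dividing both sides by 2496: (x + 3)²/39 + (y - 3)²/64 = 1
Ellipse, center (-3, 3), major axis vertical; a² = 64, b² = 39.
a = 8. Vertices at (h, k ± a).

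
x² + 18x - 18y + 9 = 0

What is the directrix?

Only x is squared. Complete the square in x: (x + 9)² = 18(y + 4).
Vertex (-9, -4); 4p = 18 so p = 9/2. Opens up.
Directrix is the horizontal line y = k − p = -4 − (9/2) = -17/2.

y = -17/2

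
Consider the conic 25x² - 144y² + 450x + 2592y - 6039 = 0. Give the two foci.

(-9, -4) and (-9, 22)

Group the x- and y-terms: 25(x² + 18x) -144(y² - 18y) = 6039
25(x + 9)² -144(y - 9)² = 6039 + 2025 - 11664 = -3600
Divide through by -3600 to get (y - 9)²/25 - (x + 9)²/144 = 1.
Hyperbola, center (-9, 9), transverse axis vertical; a² = 25, b² = 144.
c² = a² + b² = 25 + 144 = 169, so c = 13.
Foci lie on the vertical axis through the center: (h, k ± c).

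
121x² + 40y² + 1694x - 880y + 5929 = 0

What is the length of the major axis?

Rearranging, 121(x² + 14x) + 40(y² - 22y) = -5929.
121(x + 7)² + 40(y - 11)² = -5929 + 5929 + 4840 = 4840
Divide through by 4840 to get (x + 7)²/40 + (y - 11)²/121 = 1.
Ellipse, center (-7, 11), major axis vertical; a² = 121, b² = 40.
a² = 121 so a = 11; the major axis has length 2a = 22.

22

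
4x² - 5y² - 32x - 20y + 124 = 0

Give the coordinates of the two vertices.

(4, -6) and (4, 2)

Collect terms: 4(x² - 8x) -5(y² + 4y) = -124
4(x - 4)² -5(y + 2)² = -124 + 64 - 20 = -80
Divide through by -80 to get (y + 2)²/16 - (x - 4)²/20 = 1.
Hyperbola, center (4, -2), transverse axis vertical; a² = 16, b² = 20.
a = 4. Vertices at (h, k ± a).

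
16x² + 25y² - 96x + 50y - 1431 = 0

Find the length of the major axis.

20

Collect terms: 16(x² - 6x) + 25(y² + 2y) = 1431
Complete the square in x and y: 16(x - 3)² + 25(y + 1)² = 1431 + 144 + 25 = 1600
Divide through by 1600 to get (x - 3)²/100 + (y + 1)²/64 = 1.
Ellipse, center (3, -1), major axis horizontal; a² = 100, b² = 64.
a² = 100 so a = 10; the major axis has length 2a = 20.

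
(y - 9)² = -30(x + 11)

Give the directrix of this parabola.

x = -7/2

Vertex (-11, 9); 4p = -30 so p = -15/2. Opens left.
Directrix is the vertical line x = h − p = -11 − (-15/2) = -7/2.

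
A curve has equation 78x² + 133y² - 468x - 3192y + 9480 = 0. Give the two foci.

(3 - √55, 12) and (3 + √55, 12)

Group the x- and y-terms: 78(x² - 6x) + 133(y² - 24y) = -9480
Completing the square gives 78(x - 3)² + 133(y - 12)² = -9480 + 702 + 19152 = 10374.
Dividing both sides by 10374: (x - 3)²/133 + (y - 12)²/78 = 1
Ellipse, center (3, 12), major axis horizontal; a² = 133, b² = 78.
c² = a² - b² = 133 - 78 = 55, so c = √55.
Foci lie on the horizontal axis through the center: (h ± c, k).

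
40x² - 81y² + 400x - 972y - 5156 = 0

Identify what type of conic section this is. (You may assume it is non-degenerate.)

No xy term. Coefficients of x² and y² are A = 40, C = -81.
A and C have opposite signs ⇒ hyperbola.

hyperbola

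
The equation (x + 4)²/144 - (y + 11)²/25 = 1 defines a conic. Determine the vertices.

(-16, -11) and (8, -11)

Center (-4, -11). The positive term is the x-term, so the transverse axis is horizontal; a² = 144, b² = 25.
a = 12. Vertices at (h ± a, k).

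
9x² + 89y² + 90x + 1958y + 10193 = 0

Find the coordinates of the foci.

(-5 - 4√5, -11) and (-5 + 4√5, -11)

Collect terms: 9(x² + 10x) + 89(y² + 22y) = -10193
9(x + 5)² + 89(y + 11)² = -10193 + 225 + 10769 = 801
Dividing both sides by 801: (x + 5)²/89 + (y + 11)²/9 = 1
Ellipse, center (-5, -11), major axis horizontal; a² = 89, b² = 9.
c² = a² - b² = 89 - 9 = 80, so c = 4√5.
Foci lie on the horizontal axis through the center: (h ± c, k).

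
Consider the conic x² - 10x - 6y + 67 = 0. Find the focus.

Only x is squared. Complete the square in x: (x - 5)² = 6(y - 7).
Vertex (5, 7); 4p = 6 so p = 3/2. Opens up.
Focus is p units from the vertex along the axis: (h, k + p).

(5, 17/2)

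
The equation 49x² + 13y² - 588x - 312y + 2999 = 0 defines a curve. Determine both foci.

Collect terms: 49(x² - 12x) + 13(y² - 24y) = -2999
Complete the square: 49(x - 6)² + 13(y - 12)² = -2999 + 1764 + 1872 = 637
Dividing both sides by 637: (x - 6)²/13 + (y - 12)²/49 = 1
Ellipse, center (6, 12), major axis vertical; a² = 49, b² = 13.
c² = a² - b² = 49 - 13 = 36, so c = 6.
Foci lie on the vertical axis through the center: (h, k ± c).

(6, 6) and (6, 18)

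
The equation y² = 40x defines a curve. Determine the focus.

Vertex (0, 0); 4p = 40 so p = 10. Opens right.
Focus is p units from the vertex along the axis: (h + p, k).

(10, 0)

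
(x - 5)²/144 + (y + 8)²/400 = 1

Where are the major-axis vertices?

(5, -28) and (5, 12)

Center (5, -8). The larger denominator 400 sits under the y-term, so the major axis is vertical; a² = 400, b² = 144.
a = 20. Vertices at (h, k ± a).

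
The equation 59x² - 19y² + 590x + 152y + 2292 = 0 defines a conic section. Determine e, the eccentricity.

e = √4602/59

Collect terms: 59(x² + 10x) -19(y² - 8y) = -2292
59(x + 5)² -19(y - 4)² = -2292 + 1475 - 304 = -1121
Divide through by -1121 to get (y - 4)²/59 - (x + 5)²/19 = 1.
Hyperbola, center (-5, 4), transverse axis vertical; a² = 59, b² = 19.
c² = a² + b² = 78, so c = √78.
e = c/a = √78/√59 = √4602/59.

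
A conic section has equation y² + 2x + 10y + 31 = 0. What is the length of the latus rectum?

Only y is squared. Complete the square in y: (y + 5)² = -2(x + 3).
Vertex (-3, -5); 4p = -2 so p = -1/2. Opens left.
Latus rectum length = |4p| = 2.

2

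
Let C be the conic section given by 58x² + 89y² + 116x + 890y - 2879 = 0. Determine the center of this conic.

(-1, -5)

Collect terms: 58(x² + 2x) + 89(y² + 10y) = 2879
Completing the square gives 58(x + 1)² + 89(y + 5)² = 2879 + 58 + 2225 = 5162.
Divide by 5162: (x + 1)²/89 + (y + 5)²/58 = 1
Ellipse with center (-1, -5).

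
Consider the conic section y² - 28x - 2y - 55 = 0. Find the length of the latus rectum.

28

Only y is squared. Complete the square in y: (y - 1)² = 28(x + 2).
Vertex (-2, 1); 4p = 28 so p = 7. Opens right.
Latus rectum length = |4p| = 28.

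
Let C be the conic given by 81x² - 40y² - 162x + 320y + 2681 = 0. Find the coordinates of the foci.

(1, -7) and (1, 15)

Group the x- and y-terms: 81(x² - 2x) -40(y² - 8y) = -2681
Complete the square: 81(x - 1)² -40(y - 4)² = -2681 + 81 - 640 = -3240
Divide by -3240: (y - 4)²/81 - (x - 1)²/40 = 1
Hyperbola, center (1, 4), transverse axis vertical; a² = 81, b² = 40.
c² = a² + b² = 81 + 40 = 121, so c = 11.
Foci lie on the vertical axis through the center: (h, k ± c).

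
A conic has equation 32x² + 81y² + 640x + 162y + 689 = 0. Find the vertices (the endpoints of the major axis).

Group: 32(x² + 20x) + 81(y² + 2y) = -689
Complete the square: 32(x + 10)² + 81(y + 1)² = -689 + 3200 + 81 = 2592
Divide through by 2592 to get (x + 10)²/81 + (y + 1)²/32 = 1.
Ellipse, center (-10, -1), major axis horizontal; a² = 81, b² = 32.
a = 9. Vertices at (h ± a, k).

(-19, -1) and (-1, -1)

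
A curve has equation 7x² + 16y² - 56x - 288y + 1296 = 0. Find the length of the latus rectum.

7/2

Rearranging, 7(x² - 8x) + 16(y² - 18y) = -1296.
Complete the square in x and y: 7(x - 4)² + 16(y - 9)² = -1296 + 112 + 1296 = 112
Dividing both sides by 112: (x - 4)²/16 + (y - 9)²/7 = 1
Ellipse, center (4, 9), major axis horizontal; a² = 16, b² = 7.
Latus rectum length = 2b²/a = 2·7/4 = 7/2.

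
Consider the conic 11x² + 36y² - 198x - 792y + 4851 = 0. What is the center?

Rearranging, 11(x² - 18x) + 36(y² - 22y) = -4851.
11(x - 9)² + 36(y - 11)² = -4851 + 891 + 4356 = 396
Divide through by 396 to get (x - 9)²/36 + (y - 11)²/11 = 1.
Ellipse with center (9, 11).

(9, 11)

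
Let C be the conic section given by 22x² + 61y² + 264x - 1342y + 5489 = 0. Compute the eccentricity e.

e = √2379/61

Group: 22(x² + 12x) + 61(y² - 22y) = -5489
Complete the square in x and y: 22(x + 6)² + 61(y - 11)² = -5489 + 792 + 7381 = 2684
Divide through by 2684 to get (x + 6)²/122 + (y - 11)²/44 = 1.
Ellipse, center (-6, 11), major axis horizontal; a² = 122, b² = 44.
c² = a² - b² = 78, so c = √78.
e = c/a = √78/√122 = √2379/61.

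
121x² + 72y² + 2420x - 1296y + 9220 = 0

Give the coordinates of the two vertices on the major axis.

(-10, -2) and (-10, 20)

Group: 121(x² + 20x) + 72(y² - 18y) = -9220
Completing the square gives 121(x + 10)² + 72(y - 9)² = -9220 + 12100 + 5832 = 8712.
Dividing both sides by 8712: (x + 10)²/72 + (y - 9)²/121 = 1
Ellipse, center (-10, 9), major axis vertical; a² = 121, b² = 72.
a = 11. Vertices at (h, k ± a).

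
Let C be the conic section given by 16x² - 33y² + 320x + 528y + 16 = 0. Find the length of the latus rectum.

Group: 16(x² + 20x) -33(y² - 16y) = -16
Complete the square: 16(x + 10)² -33(y - 8)² = -16 + 1600 - 2112 = -528
Divide through by -528 to get (y - 8)²/16 - (x + 10)²/33 = 1.
Hyperbola, center (-10, 8), transverse axis vertical; a² = 16, b² = 33.
Latus rectum length = 2b²/a = 2·33/4 = 33/2.

33/2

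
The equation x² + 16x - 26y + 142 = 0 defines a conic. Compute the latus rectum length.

26

Only x is squared. Complete the square in x: (x + 8)² = 26(y - 3).
Vertex (-8, 3); 4p = 26 so p = 13/2. Opens up.
Latus rectum length = |4p| = 26.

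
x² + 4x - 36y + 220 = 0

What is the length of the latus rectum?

36

Only x is squared. Complete the square in x: (x + 2)² = 36(y - 6).
Vertex (-2, 6); 4p = 36 so p = 9. Opens up.
Latus rectum length = |4p| = 36.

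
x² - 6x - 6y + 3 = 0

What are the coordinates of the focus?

(3, 1/2)

Only x is squared. Complete the square in x: (x - 3)² = 6(y + 1).
Vertex (3, -1); 4p = 6 so p = 3/2. Opens up.
Focus is p units from the vertex along the axis: (h, k + p).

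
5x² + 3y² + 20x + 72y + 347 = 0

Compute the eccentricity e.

Group: 5(x² + 4x) + 3(y² + 24y) = -347
Completing the square gives 5(x + 2)² + 3(y + 12)² = -347 + 20 + 432 = 105.
Dividing both sides by 105: (x + 2)²/21 + (y + 12)²/35 = 1
Ellipse, center (-2, -12), major axis vertical; a² = 35, b² = 21.
c² = a² - b² = 14, so c = √14.
e = c/a = √14/√35 = √10/5.

e = √10/5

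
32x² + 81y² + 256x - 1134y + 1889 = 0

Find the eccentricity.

Group the x- and y-terms: 32(x² + 8x) + 81(y² - 14y) = -1889
32(x + 4)² + 81(y - 7)² = -1889 + 512 + 3969 = 2592
Divide through by 2592 to get (x + 4)²/81 + (y - 7)²/32 = 1.
Ellipse, center (-4, 7), major axis horizontal; a² = 81, b² = 32.
c² = a² - b² = 49, so c = 7.
e = c/a = 7/9.

e = 7/9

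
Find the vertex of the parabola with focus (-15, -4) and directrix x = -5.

The vertex is the midpoint between the focus and the directrix along the axis of symmetry.
Axis is horizontal (directrix is vertical). Vertex x-coordinate = (-15 + (-5))/2 = -10; y-coordinate = -4.

(-10, -4)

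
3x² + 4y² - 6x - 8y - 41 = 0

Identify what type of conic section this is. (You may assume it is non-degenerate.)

ellipse

No xy term. Coefficients of x² and y² are A = 3, C = 4.
A and C have the same sign but A ≠ C ⇒ ellipse.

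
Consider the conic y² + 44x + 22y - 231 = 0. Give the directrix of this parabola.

Only y is squared. Complete the square in y: (y + 11)² = -44(x - 8).
Vertex (8, -11); 4p = -44 so p = -11. Opens left.
Directrix is the vertical line x = h − p = 8 − (-11) = 19.

x = 19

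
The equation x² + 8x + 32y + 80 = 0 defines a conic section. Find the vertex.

(-4, -2)

Only x is squared. Complete the square in x: (x + 4)² = -32(y + 2).
Vertex (-4, -2); 4p = -32 so p = -8. Opens down.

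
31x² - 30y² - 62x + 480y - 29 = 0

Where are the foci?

(1, 8 - √122) and (1, 8 + √122)

Group the x- and y-terms: 31(x² - 2x) -30(y² - 16y) = 29
31(x - 1)² -30(y - 8)² = 29 + 31 - 1920 = -1860
Dividing both sides by -1860: (y - 8)²/62 - (x - 1)²/60 = 1
Hyperbola, center (1, 8), transverse axis vertical; a² = 62, b² = 60.
c² = a² + b² = 62 + 60 = 122, so c = √122.
Foci lie on the vertical axis through the center: (h, k ± c).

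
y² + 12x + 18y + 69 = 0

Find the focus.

Only y is squared. Complete the square in y: (y + 9)² = -12(x - 1).
Vertex (1, -9); 4p = -12 so p = -3. Opens left.
Focus is p units from the vertex along the axis: (h + p, k).

(-2, -9)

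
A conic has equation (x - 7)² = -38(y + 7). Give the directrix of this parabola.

Vertex (7, -7); 4p = -38 so p = -19/2. Opens down.
Directrix is the horizontal line y = k − p = -7 − (-19/2) = 5/2.

y = 5/2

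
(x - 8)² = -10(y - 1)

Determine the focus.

Vertex (8, 1); 4p = -10 so p = -5/2. Opens down.
Focus is p units from the vertex along the axis: (h, k + p).

(8, -3/2)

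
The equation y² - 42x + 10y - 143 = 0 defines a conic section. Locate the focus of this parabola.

(13/2, -5)

Only y is squared. Complete the square in y: (y + 5)² = 42(x + 4).
Vertex (-4, -5); 4p = 42 so p = 21/2. Opens right.
Focus is p units from the vertex along the axis: (h + p, k).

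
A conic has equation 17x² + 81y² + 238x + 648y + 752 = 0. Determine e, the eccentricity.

Group the x- and y-terms: 17(x² + 14x) + 81(y² + 8y) = -752
17(x + 7)² + 81(y + 4)² = -752 + 833 + 1296 = 1377
Divide by 1377: (x + 7)²/81 + (y + 4)²/17 = 1
Ellipse, center (-7, -4), major axis horizontal; a² = 81, b² = 17.
c² = a² - b² = 64, so c = 8.
e = c/a = 8/9.

e = 8/9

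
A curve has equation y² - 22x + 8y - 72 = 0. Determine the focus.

(3/2, -4)

Only y is squared. Complete the square in y: (y + 4)² = 22(x + 4).
Vertex (-4, -4); 4p = 22 so p = 11/2. Opens right.
Focus is p units from the vertex along the axis: (h + p, k).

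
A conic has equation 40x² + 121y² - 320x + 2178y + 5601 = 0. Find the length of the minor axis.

Collect terms: 40(x² - 8x) + 121(y² + 18y) = -5601
Completing the square gives 40(x - 4)² + 121(y + 9)² = -5601 + 640 + 9801 = 4840.
Divide by 4840: (x - 4)²/121 + (y + 9)²/40 = 1
Ellipse, center (4, -9), major axis horizontal; a² = 121, b² = 40.
b² = 40 so b = 2√10; the minor axis has length 2b = 4√10.

4√10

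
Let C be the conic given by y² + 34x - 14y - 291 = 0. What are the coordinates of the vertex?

Only y is squared. Complete the square in y: (y - 7)² = -34(x - 10).
Vertex (10, 7); 4p = -34 so p = -17/2. Opens left.

(10, 7)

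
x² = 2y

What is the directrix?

y = -1/2

Vertex (0, 0); 4p = 2 so p = 1/2. Opens up.
Directrix is the horizontal line y = k − p = 0 − (1/2) = -1/2.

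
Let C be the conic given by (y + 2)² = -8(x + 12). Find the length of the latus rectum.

Vertex (-12, -2); 4p = -8 so p = -2. Opens left.
Latus rectum length = |4p| = 8.

8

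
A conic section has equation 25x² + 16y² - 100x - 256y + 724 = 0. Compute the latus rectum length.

Group: 25(x² - 4x) + 16(y² - 16y) = -724
Complete the square: 25(x - 2)² + 16(y - 8)² = -724 + 100 + 1024 = 400
Divide by 400: (x - 2)²/16 + (y - 8)²/25 = 1
Ellipse, center (2, 8), major axis vertical; a² = 25, b² = 16.
Latus rectum length = 2b²/a = 2·16/5 = 32/5.

32/5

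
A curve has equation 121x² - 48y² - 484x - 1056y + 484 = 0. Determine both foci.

Group the x- and y-terms: 121(x² - 4x) -48(y² + 22y) = -484
Completing the square gives 121(x - 2)² -48(y + 11)² = -484 + 484 - 5808 = -5808.
Divide by -5808: (y + 11)²/121 - (x - 2)²/48 = 1
Hyperbola, center (2, -11), transverse axis vertical; a² = 121, b² = 48.
c² = a² + b² = 121 + 48 = 169, so c = 13.
Foci lie on the vertical axis through the center: (h, k ± c).

(2, -24) and (2, 2)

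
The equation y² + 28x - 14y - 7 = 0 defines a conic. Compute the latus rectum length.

28

Only y is squared. Complete the square in y: (y - 7)² = -28(x - 2).
Vertex (2, 7); 4p = -28 so p = -7. Opens left.
Latus rectum length = |4p| = 28.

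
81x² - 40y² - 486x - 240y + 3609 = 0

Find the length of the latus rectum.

Rearranging, 81(x² - 6x) -40(y² + 6y) = -3609.
81(x - 3)² -40(y + 3)² = -3609 + 729 - 360 = -3240
Dividing both sides by -3240: (y + 3)²/81 - (x - 3)²/40 = 1
Hyperbola, center (3, -3), transverse axis vertical; a² = 81, b² = 40.
Latus rectum length = 2b²/a = 2·40/9 = 80/9.

80/9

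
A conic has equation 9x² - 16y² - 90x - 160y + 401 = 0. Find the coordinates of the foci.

(5, -15) and (5, 5)

Rearranging, 9(x² - 10x) -16(y² + 10y) = -401.
Complete the square: 9(x - 5)² -16(y + 5)² = -401 + 225 - 400 = -576
Divide through by -576 to get (y + 5)²/36 - (x - 5)²/64 = 1.
Hyperbola, center (5, -5), transverse axis vertical; a² = 36, b² = 64.
c² = a² + b² = 36 + 64 = 100, so c = 10.
Foci lie on the vertical axis through the center: (h, k ± c).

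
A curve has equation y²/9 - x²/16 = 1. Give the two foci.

Center (0, 0). The positive term is the y-term, so the transverse axis is vertical; a² = 9, b² = 16.
c² = a² + b² = 9 + 16 = 25, so c = 5.
Foci lie on the vertical axis through the center: (h, k ± c).

(0, -5) and (0, 5)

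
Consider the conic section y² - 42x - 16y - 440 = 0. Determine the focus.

Only y is squared. Complete the square in y: (y - 8)² = 42(x + 12).
Vertex (-12, 8); 4p = 42 so p = 21/2. Opens right.
Focus is p units from the vertex along the axis: (h + p, k).

(-3/2, 8)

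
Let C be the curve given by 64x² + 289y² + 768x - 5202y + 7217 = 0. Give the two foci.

Rearranging, 64(x² + 12x) + 289(y² - 18y) = -7217.
Complete the square in x and y: 64(x + 6)² + 289(y - 9)² = -7217 + 2304 + 23409 = 18496
Divide through by 18496 to get (x + 6)²/289 + (y - 9)²/64 = 1.
Ellipse, center (-6, 9), major axis horizontal; a² = 289, b² = 64.
c² = a² - b² = 289 - 64 = 225, so c = 15.
Foci lie on the horizontal axis through the center: (h ± c, k).

(-21, 9) and (9, 9)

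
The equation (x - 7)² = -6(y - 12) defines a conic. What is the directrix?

y = 27/2

Vertex (7, 12); 4p = -6 so p = -3/2. Opens down.
Directrix is the horizontal line y = k − p = 12 − (-3/2) = 27/2.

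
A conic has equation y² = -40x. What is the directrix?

x = 10

Vertex (0, 0); 4p = -40 so p = -10. Opens left.
Directrix is the vertical line x = h − p = 0 − (-10) = 10.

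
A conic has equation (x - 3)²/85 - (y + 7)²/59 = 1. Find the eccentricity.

e = 12√85/85

Center (3, -7). The positive term is the x-term, so the transverse axis is horizontal; a² = 85, b² = 59.
c² = a² + b² = 144, so c = 12.
e = c/a = 12/√85 = 12√85/85.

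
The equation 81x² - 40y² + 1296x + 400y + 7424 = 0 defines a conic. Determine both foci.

(-8, -6) and (-8, 16)

Group the x- and y-terms: 81(x² + 16x) -40(y² - 10y) = -7424
Completing the square gives 81(x + 8)² -40(y - 5)² = -7424 + 5184 - 1000 = -3240.
Divide through by -3240 to get (y - 5)²/81 - (x + 8)²/40 = 1.
Hyperbola, center (-8, 5), transverse axis vertical; a² = 81, b² = 40.
c² = a² + b² = 81 + 40 = 121, so c = 11.
Foci lie on the vertical axis through the center: (h, k ± c).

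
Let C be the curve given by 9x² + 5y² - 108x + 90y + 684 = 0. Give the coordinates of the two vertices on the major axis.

(6, -12) and (6, -6)

Collect terms: 9(x² - 12x) + 5(y² + 18y) = -684
9(x - 6)² + 5(y + 9)² = -684 + 324 + 405 = 45
Divide by 45: (x - 6)²/5 + (y + 9)²/9 = 1
Ellipse, center (6, -9), major axis vertical; a² = 9, b² = 5.
a = 3. Vertices at (h, k ± a).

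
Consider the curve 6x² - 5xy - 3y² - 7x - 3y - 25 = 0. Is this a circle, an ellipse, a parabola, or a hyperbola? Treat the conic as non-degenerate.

hyperbola

A = 6, B = -5, C = -3.
Discriminant B² − 4AC = (-5)² − 4·6·(-3) = 97.
B² − 4AC > 0 ⇒ hyperbola.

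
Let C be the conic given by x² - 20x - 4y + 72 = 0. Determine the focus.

(10, -6)

Only x is squared. Complete the square in x: (x - 10)² = 4(y + 7).
Vertex (10, -7); 4p = 4 so p = 1. Opens up.
Focus is p units from the vertex along the axis: (h, k + p).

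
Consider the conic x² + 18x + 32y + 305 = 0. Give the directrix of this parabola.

y = 1

Only x is squared. Complete the square in x: (x + 9)² = -32(y + 7).
Vertex (-9, -7); 4p = -32 so p = -8. Opens down.
Directrix is the horizontal line y = k − p = -7 − (-8) = 1.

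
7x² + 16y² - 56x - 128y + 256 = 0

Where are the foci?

Collect terms: 7(x² - 8x) + 16(y² - 8y) = -256
Complete the square in x and y: 7(x - 4)² + 16(y - 4)² = -256 + 112 + 256 = 112
Divide by 112: (x - 4)²/16 + (y - 4)²/7 = 1
Ellipse, center (4, 4), major axis horizontal; a² = 16, b² = 7.
c² = a² - b² = 16 - 7 = 9, so c = 3.
Foci lie on the horizontal axis through the center: (h ± c, k).

(1, 4) and (7, 4)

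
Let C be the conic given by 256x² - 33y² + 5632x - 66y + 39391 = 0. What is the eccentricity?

Collect terms: 256(x² + 22x) -33(y² + 2y) = -39391
Completing the square gives 256(x + 11)² -33(y + 1)² = -39391 + 30976 - 33 = -8448.
Divide through by -8448 to get (y + 1)²/256 - (x + 11)²/33 = 1.
Hyperbola, center (-11, -1), transverse axis vertical; a² = 256, b² = 33.
c² = a² + b² = 289, so c = 17.
e = c/a = 17/16.

e = 17/16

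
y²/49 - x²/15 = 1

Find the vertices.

(0, -7) and (0, 7)

Center (0, 0). The positive term is the y-term, so the transverse axis is vertical; a² = 49, b² = 15.
a = 7. Vertices at (h, k ± a).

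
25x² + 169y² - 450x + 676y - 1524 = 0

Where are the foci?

25(x² - 18x) + 169(y² + 4y) = 1524
25(x - 9)² + 169(y + 2)² = 1524 + 2025 + 676 = 4225
Dividing both sides by 4225: (x - 9)²/169 + (y + 2)²/25 = 1
Ellipse, center (9, -2), major axis horizontal; a² = 169, b² = 25.
c² = a² - b² = 169 - 25 = 144, so c = 12.
Foci lie on the horizontal axis through the center: (h ± c, k).

(-3, -2) and (21, -2)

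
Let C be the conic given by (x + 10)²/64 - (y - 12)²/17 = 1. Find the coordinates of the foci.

Center (-10, 12). The positive term is the x-term, so the transverse axis is horizontal; a² = 64, b² = 17.
c² = a² + b² = 64 + 17 = 81, so c = 9.
Foci lie on the horizontal axis through the center: (h ± c, k).

(-19, 12) and (-1, 12)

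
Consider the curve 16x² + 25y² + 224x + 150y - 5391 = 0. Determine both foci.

(-19, -3) and (5, -3)

Rearranging, 16(x² + 14x) + 25(y² + 6y) = 5391.
16(x + 7)² + 25(y + 3)² = 5391 + 784 + 225 = 6400
Divide through by 6400 to get (x + 7)²/400 + (y + 3)²/256 = 1.
Ellipse, center (-7, -3), major axis horizontal; a² = 400, b² = 256.
c² = a² - b² = 400 - 256 = 144, so c = 12.
Foci lie on the horizontal axis through the center: (h ± c, k).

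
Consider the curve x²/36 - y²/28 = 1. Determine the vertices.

Center (0, 0). The positive term is the x-term, so the transverse axis is horizontal; a² = 36, b² = 28.
a = 6. Vertices at (h ± a, k).

(-6, 0) and (6, 0)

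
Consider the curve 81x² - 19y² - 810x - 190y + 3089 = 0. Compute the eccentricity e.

e = 10/9

Group the x- and y-terms: 81(x² - 10x) -19(y² + 10y) = -3089
81(x - 5)² -19(y + 5)² = -3089 + 2025 - 475 = -1539
Divide by -1539: (y + 5)²/81 - (x - 5)²/19 = 1
Hyperbola, center (5, -5), transverse axis vertical; a² = 81, b² = 19.
c² = a² + b² = 100, so c = 10.
e = c/a = 10/9.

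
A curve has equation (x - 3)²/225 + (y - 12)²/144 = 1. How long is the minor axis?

Center (3, 12). The larger denominator 225 sits under the x-term, so the major axis is horizontal; a² = 225, b² = 144.
b² = 144 so b = 12; the minor axis has length 2b = 24.

24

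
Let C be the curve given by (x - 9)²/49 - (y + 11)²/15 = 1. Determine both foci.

Center (9, -11). The positive term is the x-term, so the transverse axis is horizontal; a² = 49, b² = 15.
c² = a² + b² = 49 + 15 = 64, so c = 8.
Foci lie on the horizontal axis through the center: (h ± c, k).

(1, -11) and (17, -11)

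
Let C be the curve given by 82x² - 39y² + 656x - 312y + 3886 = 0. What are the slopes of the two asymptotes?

√3198/39 and -√3198/39

Group: 82(x² + 8x) -39(y² + 8y) = -3886
Completing the square gives 82(x + 4)² -39(y + 4)² = -3886 + 1312 - 624 = -3198.
Divide by -3198: (y + 4)²/82 - (x + 4)²/39 = 1
Hyperbola, center (-4, -4), transverse axis vertical; a² = 82, b² = 39.
For a vertical hyperbola the asymptotes have slope ±a/b.
Here that is ±√82/√39 = ±√3198/39.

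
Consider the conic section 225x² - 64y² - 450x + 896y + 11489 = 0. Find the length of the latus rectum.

Group: 225(x² - 2x) -64(y² - 14y) = -11489
Complete the square: 225(x - 1)² -64(y - 7)² = -11489 + 225 - 3136 = -14400
Divide through by -14400 to get (y - 7)²/225 - (x - 1)²/64 = 1.
Hyperbola, center (1, 7), transverse axis vertical; a² = 225, b² = 64.
Latus rectum length = 2b²/a = 2·64/15 = 128/15.

128/15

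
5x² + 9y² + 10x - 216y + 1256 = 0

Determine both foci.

Group: 5(x² + 2x) + 9(y² - 24y) = -1256
5(x + 1)² + 9(y - 12)² = -1256 + 5 + 1296 = 45
Dividing both sides by 45: (x + 1)²/9 + (y - 12)²/5 = 1
Ellipse, center (-1, 12), major axis horizontal; a² = 9, b² = 5.
c² = a² - b² = 9 - 5 = 4, so c = 2.
Foci lie on the horizontal axis through the center: (h ± c, k).

(-3, 12) and (1, 12)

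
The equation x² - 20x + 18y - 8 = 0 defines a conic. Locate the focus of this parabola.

Only x is squared. Complete the square in x: (x - 10)² = -18(y - 6).
Vertex (10, 6); 4p = -18 so p = -9/2. Opens down.
Focus is p units from the vertex along the axis: (h, k + p).

(10, 3/2)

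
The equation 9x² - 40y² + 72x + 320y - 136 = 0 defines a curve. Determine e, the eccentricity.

e = 7/3

Group the x- and y-terms: 9(x² + 8x) -40(y² - 8y) = 136
Complete the square: 9(x + 4)² -40(y - 4)² = 136 + 144 - 640 = -360
Divide by -360: (y - 4)²/9 - (x + 4)²/40 = 1
Hyperbola, center (-4, 4), transverse axis vertical; a² = 9, b² = 40.
c² = a² + b² = 49, so c = 7.
e = c/a = 7/3.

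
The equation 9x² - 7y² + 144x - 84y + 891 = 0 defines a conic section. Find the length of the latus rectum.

14

Group: 9(x² + 16x) -7(y² + 12y) = -891
Completing the square gives 9(x + 8)² -7(y + 6)² = -891 + 576 - 252 = -567.
Divide through by -567 to get (y + 6)²/81 - (x + 8)²/63 = 1.
Hyperbola, center (-8, -6), transverse axis vertical; a² = 81, b² = 63.
Latus rectum length = 2b²/a = 2·63/9 = 14.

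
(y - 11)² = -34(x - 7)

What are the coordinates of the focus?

Vertex (7, 11); 4p = -34 so p = -17/2. Opens left.
Focus is p units from the vertex along the axis: (h + p, k).

(-3/2, 11)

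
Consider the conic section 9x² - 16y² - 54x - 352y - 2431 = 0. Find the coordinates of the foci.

(-7, -11) and (13, -11)

9(x² - 6x) -16(y² + 22y) = 2431
Complete the square: 9(x - 3)² -16(y + 11)² = 2431 + 81 - 1936 = 576
Divide through by 576 to get (x - 3)²/64 - (y + 11)²/36 = 1.
Hyperbola, center (3, -11), transverse axis horizontal; a² = 64, b² = 36.
c² = a² + b² = 64 + 36 = 100, so c = 10.
Foci lie on the horizontal axis through the center: (h ± c, k).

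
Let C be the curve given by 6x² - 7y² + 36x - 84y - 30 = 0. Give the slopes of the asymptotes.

Group the x- and y-terms: 6(x² + 6x) -7(y² + 12y) = 30
Complete the square in x and y: 6(x + 3)² -7(y + 6)² = 30 + 54 - 252 = -168
Divide through by -168 to get (y + 6)²/24 - (x + 3)²/28 = 1.
Hyperbola, center (-3, -6), transverse axis vertical; a² = 24, b² = 28.
For a vertical hyperbola the asymptotes have slope ±a/b.
Here that is ±2√6/2√7 = ±√42/7.

√42/7 and -√42/7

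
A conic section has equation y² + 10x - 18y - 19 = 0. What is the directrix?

x = 25/2

Only y is squared. Complete the square in y: (y - 9)² = -10(x - 10).
Vertex (10, 9); 4p = -10 so p = -5/2. Opens left.
Directrix is the vertical line x = h − p = 10 − (-5/2) = 25/2.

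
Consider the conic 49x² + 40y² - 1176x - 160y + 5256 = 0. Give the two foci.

49(x² - 24x) + 40(y² - 4y) = -5256
Complete the square in x and y: 49(x - 12)² + 40(y - 2)² = -5256 + 7056 + 160 = 1960
Divide by 1960: (x - 12)²/40 + (y - 2)²/49 = 1
Ellipse, center (12, 2), major axis vertical; a² = 49, b² = 40.
c² = a² - b² = 49 - 40 = 9, so c = 3.
Foci lie on the vertical axis through the center: (h, k ± c).

(12, -1) and (12, 5)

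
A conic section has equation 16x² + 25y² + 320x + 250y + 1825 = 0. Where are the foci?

(-13, -5) and (-7, -5)

Group the x- and y-terms: 16(x² + 20x) + 25(y² + 10y) = -1825
16(x + 10)² + 25(y + 5)² = -1825 + 1600 + 625 = 400
Divide through by 400 to get (x + 10)²/25 + (y + 5)²/16 = 1.
Ellipse, center (-10, -5), major axis horizontal; a² = 25, b² = 16.
c² = a² - b² = 25 - 16 = 9, so c = 3.
Foci lie on the horizontal axis through the center: (h ± c, k).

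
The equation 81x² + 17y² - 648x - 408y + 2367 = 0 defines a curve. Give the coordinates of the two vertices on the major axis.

(4, 3) and (4, 21)

Rearranging, 81(x² - 8x) + 17(y² - 24y) = -2367.
Completing the square gives 81(x - 4)² + 17(y - 12)² = -2367 + 1296 + 2448 = 1377.
Divide by 1377: (x - 4)²/17 + (y - 12)²/81 = 1
Ellipse, center (4, 12), major axis vertical; a² = 81, b² = 17.
a = 9. Vertices at (h, k ± a).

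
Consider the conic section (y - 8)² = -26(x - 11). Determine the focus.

Vertex (11, 8); 4p = -26 so p = -13/2. Opens left.
Focus is p units from the vertex along the axis: (h + p, k).

(9/2, 8)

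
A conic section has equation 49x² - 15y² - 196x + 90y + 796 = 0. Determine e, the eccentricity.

Collect terms: 49(x² - 4x) -15(y² - 6y) = -796
Complete the square in x and y: 49(x - 2)² -15(y - 3)² = -796 + 196 - 135 = -735
Divide by -735: (y - 3)²/49 - (x - 2)²/15 = 1
Hyperbola, center (2, 3), transverse axis vertical; a² = 49, b² = 15.
c² = a² + b² = 64, so c = 8.
e = c/a = 8/7.

e = 8/7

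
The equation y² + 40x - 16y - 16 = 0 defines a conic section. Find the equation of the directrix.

Only y is squared. Complete the square in y: (y - 8)² = -40(x - 2).
Vertex (2, 8); 4p = -40 so p = -10. Opens left.
Directrix is the vertical line x = h − p = 2 − (-10) = 12.

x = 12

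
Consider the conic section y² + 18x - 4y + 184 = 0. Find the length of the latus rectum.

Only y is squared. Complete the square in y: (y - 2)² = -18(x + 10).
Vertex (-10, 2); 4p = -18 so p = -9/2. Opens left.
Latus rectum length = |4p| = 18.

18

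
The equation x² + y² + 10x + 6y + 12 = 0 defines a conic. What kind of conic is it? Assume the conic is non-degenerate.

circle

No xy term. Coefficients of x² and y² are A = 1, C = 1.
A = C (same sign) ⇒ circle.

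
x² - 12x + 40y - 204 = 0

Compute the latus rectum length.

40

Only x is squared. Complete the square in x: (x - 6)² = -40(y - 6).
Vertex (6, 6); 4p = -40 so p = -10. Opens down.
Latus rectum length = |4p| = 40.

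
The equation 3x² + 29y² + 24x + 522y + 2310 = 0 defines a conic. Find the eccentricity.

Collect terms: 3(x² + 8x) + 29(y² + 18y) = -2310
Completing the square gives 3(x + 4)² + 29(y + 9)² = -2310 + 48 + 2349 = 87.
Dividing both sides by 87: (x + 4)²/29 + (y + 9)²/3 = 1
Ellipse, center (-4, -9), major axis horizontal; a² = 29, b² = 3.
c² = a² - b² = 26, so c = √26.
e = c/a = √26/√29 = √754/29.

e = √754/29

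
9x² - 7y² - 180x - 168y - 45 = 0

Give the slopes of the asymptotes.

Collect terms: 9(x² - 20x) -7(y² + 24y) = 45
Completing the square gives 9(x - 10)² -7(y + 12)² = 45 + 900 - 1008 = -63.
Divide through by -63 to get (y + 12)²/9 - (x - 10)²/7 = 1.
Hyperbola, center (10, -12), transverse axis vertical; a² = 9, b² = 7.
For a vertical hyperbola the asymptotes have slope ±a/b.
Here that is ±3/√7 = ±3√7/7.

3√7/7 and -3√7/7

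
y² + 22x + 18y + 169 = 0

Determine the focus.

Only y is squared. Complete the square in y: (y + 9)² = -22(x + 4).
Vertex (-4, -9); 4p = -22 so p = -11/2. Opens left.
Focus is p units from the vertex along the axis: (h + p, k).

(-19/2, -9)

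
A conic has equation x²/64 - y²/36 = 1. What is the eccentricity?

Center (0, 0). The positive term is the x-term, so the transverse axis is horizontal; a² = 64, b² = 36.
c² = a² + b² = 100, so c = 10.
e = c/a = 10/8 = 5/4.

e = 5/4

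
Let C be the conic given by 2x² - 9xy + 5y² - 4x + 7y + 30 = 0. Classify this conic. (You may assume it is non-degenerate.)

A = 2, B = -9, C = 5.
Discriminant B² − 4AC = (-9)² − 4·2·5 = 41.
B² − 4AC > 0 ⇒ hyperbola.

hyperbola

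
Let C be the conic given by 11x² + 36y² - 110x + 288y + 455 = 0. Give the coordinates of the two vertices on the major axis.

(-1, -4) and (11, -4)

Collect terms: 11(x² - 10x) + 36(y² + 8y) = -455
Completing the square gives 11(x - 5)² + 36(y + 4)² = -455 + 275 + 576 = 396.
Divide by 396: (x - 5)²/36 + (y + 4)²/11 = 1
Ellipse, center (5, -4), major axis horizontal; a² = 36, b² = 11.
a = 6. Vertices at (h ± a, k).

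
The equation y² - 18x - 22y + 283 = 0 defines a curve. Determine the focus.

Only y is squared. Complete the square in y: (y - 11)² = 18(x - 9).
Vertex (9, 11); 4p = 18 so p = 9/2. Opens right.
Focus is p units from the vertex along the axis: (h + p, k).

(27/2, 11)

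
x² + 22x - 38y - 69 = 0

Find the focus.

(-11, 9/2)

Only x is squared. Complete the square in x: (x + 11)² = 38(y + 5).
Vertex (-11, -5); 4p = 38 so p = 19/2. Opens up.
Focus is p units from the vertex along the axis: (h, k + p).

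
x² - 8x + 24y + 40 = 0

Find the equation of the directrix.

Only x is squared. Complete the square in x: (x - 4)² = -24(y + 1).
Vertex (4, -1); 4p = -24 so p = -6. Opens down.
Directrix is the horizontal line y = k − p = -1 − (-6) = 5.

y = 5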